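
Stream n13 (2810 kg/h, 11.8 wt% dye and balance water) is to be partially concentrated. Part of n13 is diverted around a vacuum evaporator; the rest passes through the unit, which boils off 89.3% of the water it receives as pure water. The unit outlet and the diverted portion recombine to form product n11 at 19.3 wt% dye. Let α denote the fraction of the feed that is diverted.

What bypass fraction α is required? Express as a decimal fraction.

All 2810×0.118 = 331.58 kg/h of dye reaches n11, so n11 = 331.58/0.193 = 1718 kg/h and vapour = 1092 kg/h.
The evaporator receives (1−α)·2810 of feed at 0.882 water and removes 0.893 of that water:
0.893×0.882×(1−α)×2810 = 1092
(1−α) = 1092/2213.2 = 0.4934;  α = 0.5066.

0.507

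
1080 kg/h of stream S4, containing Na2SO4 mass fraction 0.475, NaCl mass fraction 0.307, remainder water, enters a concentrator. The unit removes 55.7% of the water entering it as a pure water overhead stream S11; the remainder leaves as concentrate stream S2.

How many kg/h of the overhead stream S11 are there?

water entering = 1080×0.218 = 235.44 kg/h; overhead removed = 0.557×235.44 = 131.14 kg/h.

131.1 kg/h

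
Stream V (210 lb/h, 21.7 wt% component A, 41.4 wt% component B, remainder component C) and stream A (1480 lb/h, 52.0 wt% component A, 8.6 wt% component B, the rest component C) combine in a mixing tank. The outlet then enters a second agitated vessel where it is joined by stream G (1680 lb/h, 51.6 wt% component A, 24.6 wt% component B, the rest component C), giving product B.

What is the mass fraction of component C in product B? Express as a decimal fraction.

0.315

Overall, product flow = 3370 lb/h.
component C in = 210×0.369 + 1480×0.394 + 1680×0.238 = 1060.5 lb/h.
component C fraction in B = 0.315.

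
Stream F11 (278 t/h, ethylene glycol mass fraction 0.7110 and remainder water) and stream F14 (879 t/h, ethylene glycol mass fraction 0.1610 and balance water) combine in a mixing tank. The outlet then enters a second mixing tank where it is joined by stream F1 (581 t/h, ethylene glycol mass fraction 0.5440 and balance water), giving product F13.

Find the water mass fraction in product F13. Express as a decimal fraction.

Overall, product flow = 1738 t/h.
water in = 278×0.289 + 879×0.839 + 581×0.456 = 1082.8 t/h.
water fraction in F13 = 0.6230.

0.6230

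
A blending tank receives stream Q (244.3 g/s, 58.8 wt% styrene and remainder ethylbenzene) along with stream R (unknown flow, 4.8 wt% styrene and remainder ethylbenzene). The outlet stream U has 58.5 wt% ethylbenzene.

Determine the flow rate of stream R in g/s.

115.2 g/s

Let R be the unknown flow. Total out = 244.3 + R.
ethylbenzene balance: 100.65 + 0.952·R = 0.585·(244.3 + R)
(0.952 − 0.585)·R = 0.585×244.3 − 100.65 = 42.264
R = 42.264 / 0.367 = 115.16 g/s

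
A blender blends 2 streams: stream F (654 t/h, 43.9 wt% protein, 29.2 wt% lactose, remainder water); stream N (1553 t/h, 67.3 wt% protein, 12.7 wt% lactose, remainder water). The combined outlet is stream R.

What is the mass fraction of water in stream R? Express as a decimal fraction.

0.220

Total flow out = 654 + 1553 = 2207 t/h.
water in = 654×0.269 + 1553×0.200 = 486.53 t/h.
water mass fraction in R = 486.53/2207 = 0.220.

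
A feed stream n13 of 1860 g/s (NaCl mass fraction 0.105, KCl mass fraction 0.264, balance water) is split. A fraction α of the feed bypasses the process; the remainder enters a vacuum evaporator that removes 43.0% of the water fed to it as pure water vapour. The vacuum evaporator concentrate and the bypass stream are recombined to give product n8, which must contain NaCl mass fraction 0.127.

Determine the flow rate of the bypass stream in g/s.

All 1860×0.105 = 195.3 g/s of NaCl reaches n8, so n8 = 195.3/0.127 = 1537.8 g/s and vapour = 322.2 g/s.
The evaporator receives (1−α)·1860 of feed at 0.631 water and removes 0.430 of that water:
0.430×0.631×(1−α)×1860 = 322.2
(1−α) = 322.2/504.67 = 0.6384;  α = 0.3616.
Bypass flow = 0.3616×1860 = 672.5 g/s.

672.5 g/s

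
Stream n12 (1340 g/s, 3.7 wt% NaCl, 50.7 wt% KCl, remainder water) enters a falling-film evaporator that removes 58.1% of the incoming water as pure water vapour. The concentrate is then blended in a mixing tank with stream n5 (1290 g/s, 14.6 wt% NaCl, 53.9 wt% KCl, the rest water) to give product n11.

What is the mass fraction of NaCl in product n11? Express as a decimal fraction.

0.1046

Vapour removed = 0.581×0.456×1340 = 355.01 g/s; concentrate = 984.99 g/s.
NaCl reaching the mixer = 49.58 (from concentrate) + 1290×0.146 = 237.92 g/s.
Product flow = 984.99 + 1290 = 2275 g/s; NaCl fraction = 0.1046.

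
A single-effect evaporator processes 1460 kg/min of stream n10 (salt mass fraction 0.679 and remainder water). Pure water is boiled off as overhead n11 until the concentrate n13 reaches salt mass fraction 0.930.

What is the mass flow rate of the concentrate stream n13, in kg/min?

1066 kg/min

salt is conserved: 1460×0.679 = 991.34 kg/min all reports to the concentrate.
Concentrate = 991.34/(target fraction) = 1066 kg/min.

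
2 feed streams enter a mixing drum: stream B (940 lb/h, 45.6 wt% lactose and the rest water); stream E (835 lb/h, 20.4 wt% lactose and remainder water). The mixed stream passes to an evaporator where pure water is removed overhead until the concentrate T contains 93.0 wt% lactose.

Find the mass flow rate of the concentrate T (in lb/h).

644.1 lb/h

lactose entering = 940×0.456 + 835×0.204 = 598.98 lb/h.
All lactose reports to T, so T = 598.98/0.930 = 644.06 lb/h.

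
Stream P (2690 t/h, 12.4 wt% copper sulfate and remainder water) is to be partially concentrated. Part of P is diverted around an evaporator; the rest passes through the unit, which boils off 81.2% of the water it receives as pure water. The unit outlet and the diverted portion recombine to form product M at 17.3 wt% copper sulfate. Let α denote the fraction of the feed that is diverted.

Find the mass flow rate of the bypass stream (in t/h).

1619 t/h

All 2690×0.124 = 333.56 t/h of copper sulfate reaches M, so M = 333.56/0.173 = 1928.1 t/h and vapour = 761.91 t/h.
The evaporator receives (1−α)·2690 of feed at 0.876 water and removes 0.812 of that water:
0.812×0.876×(1−α)×2690 = 761.91
(1−α) = 761.91/1913.4 = 0.3982;  α = 0.6018.
Bypass flow = 0.6018×2690 = 1618.9 t/h.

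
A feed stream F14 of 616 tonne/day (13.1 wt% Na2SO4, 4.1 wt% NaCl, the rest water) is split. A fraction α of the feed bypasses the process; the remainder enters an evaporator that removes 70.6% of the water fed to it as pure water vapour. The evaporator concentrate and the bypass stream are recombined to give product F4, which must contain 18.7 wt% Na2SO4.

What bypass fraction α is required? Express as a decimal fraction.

0.488

All 616×0.131 = 80.696 tonne/day of Na2SO4 reaches F4, so F4 = 80.696/0.187 = 431.53 tonne/day and vapour = 184.47 tonne/day.
The evaporator receives (1−α)·616 of feed at 0.828 water and removes 0.706 of that water:
0.706×0.828×(1−α)×616 = 184.47
(1−α) = 184.47/360.09 = 0.5123;  α = 0.4877.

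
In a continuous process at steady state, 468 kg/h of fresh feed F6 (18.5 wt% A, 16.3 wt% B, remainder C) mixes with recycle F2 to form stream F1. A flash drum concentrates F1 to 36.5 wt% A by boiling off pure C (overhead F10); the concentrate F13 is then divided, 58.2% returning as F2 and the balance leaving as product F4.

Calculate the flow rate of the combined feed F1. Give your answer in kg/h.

798.3 kg/h

Overall A balance (none leaves overhead): A in fresh feed = A in product, i.e. 468×0.185 = (1−0.582)·F13·0.365.
F13 = 86.58/(0.365×0.418) = 567.48 kg/h.
Recycle F2 = 0.582×567.48 = 330.27 kg/h.
Combined feed F1 = 468 + 330.27 = 798.27 kg/h.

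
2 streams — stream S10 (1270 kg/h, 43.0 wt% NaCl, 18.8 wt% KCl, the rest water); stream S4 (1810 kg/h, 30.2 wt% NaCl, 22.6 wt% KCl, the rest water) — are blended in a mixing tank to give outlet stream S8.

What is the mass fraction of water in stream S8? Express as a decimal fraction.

0.4349

Total flow out = 1270 + 1810 = 3080 kg/h.
water in = 1270×0.382 + 1810×0.472 = 1339.5 kg/h.
water mass fraction in S8 = 1339.5/3080 = 0.4349.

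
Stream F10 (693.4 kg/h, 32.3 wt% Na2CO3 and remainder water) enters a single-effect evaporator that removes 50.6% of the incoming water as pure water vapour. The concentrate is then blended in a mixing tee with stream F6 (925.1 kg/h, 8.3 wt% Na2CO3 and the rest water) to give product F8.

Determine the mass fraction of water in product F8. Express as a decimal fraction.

0.7822

Vapour removed = 0.506×0.677×693.4 = 237.53 kg/h; concentrate = 455.87 kg/h.
water reaching the mixer = 231.9 (from concentrate) + 925.1×0.917 = 1080.2 kg/h.
Product flow = 455.87 + 925.1 = 1381 kg/h; water fraction = 0.7822.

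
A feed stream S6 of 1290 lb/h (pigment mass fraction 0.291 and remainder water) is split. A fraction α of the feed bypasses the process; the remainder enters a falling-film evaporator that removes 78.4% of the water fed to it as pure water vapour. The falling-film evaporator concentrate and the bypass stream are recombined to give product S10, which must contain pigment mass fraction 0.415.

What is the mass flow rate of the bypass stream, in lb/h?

596.6 lb/h

All 1290×0.291 = 375.39 lb/h of pigment reaches S10, so S10 = 375.39/0.415 = 904.55 lb/h and vapour = 385.45 lb/h.
The evaporator receives (1−α)·1290 of feed at 0.709 water and removes 0.784 of that water:
0.784×0.709×(1−α)×1290 = 385.45
(1−α) = 385.45/717.05 = 0.5375;  α = 0.4625.
Bypass flow = 0.4625×1290 = 596.57 lb/h.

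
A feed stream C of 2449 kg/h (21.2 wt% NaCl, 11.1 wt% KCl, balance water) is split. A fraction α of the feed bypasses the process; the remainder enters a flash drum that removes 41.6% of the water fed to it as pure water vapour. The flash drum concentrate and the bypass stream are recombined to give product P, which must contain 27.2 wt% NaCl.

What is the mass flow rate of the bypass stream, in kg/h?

All 2449×0.212 = 519.19 kg/h of NaCl reaches P, so P = 519.19/0.272 = 1908.8 kg/h and vapour = 540.22 kg/h.
The evaporator receives (1−α)·2449 of feed at 0.677 water and removes 0.416 of that water:
0.416×0.677×(1−α)×2449 = 540.22
(1−α) = 540.22/689.72 = 0.7832;  α = 0.2168.
Bypass flow = 0.2168×2449 = 530.82 kg/h.

530.8 kg/h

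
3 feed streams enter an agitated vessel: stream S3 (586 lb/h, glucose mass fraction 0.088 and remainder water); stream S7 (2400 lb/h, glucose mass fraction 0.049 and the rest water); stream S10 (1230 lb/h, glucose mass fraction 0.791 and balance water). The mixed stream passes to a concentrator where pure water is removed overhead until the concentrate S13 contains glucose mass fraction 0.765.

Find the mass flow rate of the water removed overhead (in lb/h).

2723 lb/h

glucose entering = 586×0.088 + 2400×0.049 + 1230×0.791 = 1142.1 lb/h.
All glucose reports to S13, so S13 = 1142.1/0.765 = 1492.9 lb/h.
Total feed = 4216 lb/h; overhead = 4216 − 1492.9 = 2723.1 lb/h.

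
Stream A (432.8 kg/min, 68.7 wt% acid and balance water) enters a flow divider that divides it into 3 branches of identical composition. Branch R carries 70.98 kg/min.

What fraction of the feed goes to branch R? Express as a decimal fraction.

0.164

Fraction to R = 70.98/432.8 = 0.1640.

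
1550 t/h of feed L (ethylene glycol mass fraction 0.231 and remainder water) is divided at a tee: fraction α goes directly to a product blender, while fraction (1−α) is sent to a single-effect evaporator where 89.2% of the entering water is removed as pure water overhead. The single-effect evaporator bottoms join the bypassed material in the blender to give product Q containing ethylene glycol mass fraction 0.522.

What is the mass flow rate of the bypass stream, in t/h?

290.3 t/h

All 1550×0.231 = 358.05 t/h of ethylene glycol reaches Q, so Q = 358.05/0.522 = 685.92 t/h and vapour = 864.08 t/h.
The evaporator receives (1−α)·1550 of feed at 0.769 water and removes 0.892 of that water:
0.892×0.769×(1−α)×1550 = 864.08
(1−α) = 864.08/1063.2 = 0.8127;  α = 0.1873.
Bypass flow = 0.1873×1550 = 290.31 t/h.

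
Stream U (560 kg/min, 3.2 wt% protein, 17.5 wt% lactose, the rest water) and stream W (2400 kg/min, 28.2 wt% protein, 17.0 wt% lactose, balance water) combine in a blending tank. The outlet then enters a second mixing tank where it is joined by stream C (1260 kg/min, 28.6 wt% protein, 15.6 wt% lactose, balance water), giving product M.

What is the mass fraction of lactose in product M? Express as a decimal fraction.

0.1665

Overall, product flow = 4220 kg/min.
lactose in = 560×0.175 + 2400×0.170 + 1260×0.156 = 702.56 kg/min.
lactose fraction in M = 0.1665.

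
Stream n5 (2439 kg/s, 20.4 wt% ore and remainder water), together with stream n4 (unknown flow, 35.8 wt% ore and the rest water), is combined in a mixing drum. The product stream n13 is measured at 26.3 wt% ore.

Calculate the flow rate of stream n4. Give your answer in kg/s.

Let n4 be the unknown flow. Total out = 2439 + n4.
ore balance: 497.56 + 0.358·n4 = 0.263·(2439 + n4)
(0.358 − 0.263)·n4 = 0.263×2439 − 497.56 = 143.9
n4 = 143.9 / 0.095 = 1514.7 kg/s

1515 kg/s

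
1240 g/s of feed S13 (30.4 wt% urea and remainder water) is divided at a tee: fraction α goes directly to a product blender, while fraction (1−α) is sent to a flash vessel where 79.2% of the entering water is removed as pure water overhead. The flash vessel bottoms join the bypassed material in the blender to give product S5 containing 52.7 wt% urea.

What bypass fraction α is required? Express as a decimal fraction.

All 1240×0.304 = 376.96 g/s of urea reaches S5, so S5 = 376.96/0.527 = 715.29 g/s and vapour = 524.71 g/s.
The evaporator receives (1−α)·1240 of feed at 0.696 water and removes 0.792 of that water:
0.792×0.696×(1−α)×1240 = 524.71
(1−α) = 524.71/683.53 = 0.7676;  α = 0.2324.

0.232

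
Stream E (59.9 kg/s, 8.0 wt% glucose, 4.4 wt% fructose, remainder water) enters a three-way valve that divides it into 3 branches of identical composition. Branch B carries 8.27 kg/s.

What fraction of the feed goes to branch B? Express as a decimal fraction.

Fraction to B = 8.27/59.9 = 0.1381.

0.138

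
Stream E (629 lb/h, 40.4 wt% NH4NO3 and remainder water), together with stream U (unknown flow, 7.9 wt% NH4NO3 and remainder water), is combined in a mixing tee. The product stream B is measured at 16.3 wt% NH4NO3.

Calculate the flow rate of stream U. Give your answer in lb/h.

Let U be the unknown flow. Total out = 629 + U.
NH4NO3 balance: 254.12 + 0.079·U = 0.163·(629 + U)
(0.079 − 0.163)·U = 0.163×629 − 254.12 = -151.59
U = -151.59 / -0.084 = 1804.6 lb/h

1805 lb/h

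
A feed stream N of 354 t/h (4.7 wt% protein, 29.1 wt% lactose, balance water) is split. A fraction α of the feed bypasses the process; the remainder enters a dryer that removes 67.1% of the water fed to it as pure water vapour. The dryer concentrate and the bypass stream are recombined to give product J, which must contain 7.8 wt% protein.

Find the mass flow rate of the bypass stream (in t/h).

All 354×0.047 = 16.638 t/h of protein reaches J, so J = 16.638/0.078 = 213.31 t/h and vapour = 140.69 t/h.
The evaporator receives (1−α)·354 of feed at 0.662 water and removes 0.671 of that water:
0.671×0.662×(1−α)×354 = 140.69
(1−α) = 140.69/157.25 = 0.8947;  α = 0.1053.
Bypass flow = 0.1053×354 = 37.27 t/h.

37.27 t/h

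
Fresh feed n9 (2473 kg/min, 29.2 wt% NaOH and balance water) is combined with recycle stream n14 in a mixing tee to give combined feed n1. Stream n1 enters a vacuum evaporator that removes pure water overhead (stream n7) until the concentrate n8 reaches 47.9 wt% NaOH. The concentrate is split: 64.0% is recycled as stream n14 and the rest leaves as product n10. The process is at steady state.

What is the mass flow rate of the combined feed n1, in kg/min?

Overall NaOH balance (none leaves overhead): NaOH in fresh feed = NaOH in product, i.e. 2473×0.292 = (1−0.640)·n8·0.479.
n8 = 722.12/(0.479×0.360) = 4187.6 kg/min.
Recycle n14 = 0.640×4187.6 = 2680.1 kg/min.
Combined feed n1 = 2473 + 2680.1 = 5153.1 kg/min.

5153 kg/min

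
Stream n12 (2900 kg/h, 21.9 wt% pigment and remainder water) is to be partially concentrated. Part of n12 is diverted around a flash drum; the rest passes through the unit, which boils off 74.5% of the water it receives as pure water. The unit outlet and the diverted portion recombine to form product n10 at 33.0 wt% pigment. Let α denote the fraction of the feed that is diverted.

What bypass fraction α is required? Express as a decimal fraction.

All 2900×0.219 = 635.1 kg/h of pigment reaches n10, so n10 = 635.1/0.330 = 1924.5 kg/h and vapour = 975.45 kg/h.
The evaporator receives (1−α)·2900 of feed at 0.781 water and removes 0.745 of that water:
0.745×0.781×(1−α)×2900 = 975.45
(1−α) = 975.45/1687.4 = 0.5781;  α = 0.4219.

0.422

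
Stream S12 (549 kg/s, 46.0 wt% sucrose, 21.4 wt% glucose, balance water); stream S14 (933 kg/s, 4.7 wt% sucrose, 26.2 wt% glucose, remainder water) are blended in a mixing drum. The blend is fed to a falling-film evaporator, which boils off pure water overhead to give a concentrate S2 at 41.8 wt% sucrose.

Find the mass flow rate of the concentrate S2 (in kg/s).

sucrose entering = 549×0.460 + 933×0.047 = 296.39 kg/s.
All sucrose reports to S2, so S2 = 296.39/0.418 = 709.07 kg/s.

709.1 kg/s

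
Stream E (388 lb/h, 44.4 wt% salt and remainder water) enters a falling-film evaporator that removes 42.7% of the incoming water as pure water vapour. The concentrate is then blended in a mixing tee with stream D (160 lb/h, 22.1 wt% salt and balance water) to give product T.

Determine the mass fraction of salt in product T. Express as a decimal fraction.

0.4554

Vapour removed = 0.427×0.556×388 = 92.116 lb/h; concentrate = 295.88 lb/h.
salt reaching the mixer = 172.27 (from concentrate) + 160×0.221 = 207.63 lb/h.
Product flow = 295.88 + 160 = 455.88 lb/h; salt fraction = 0.4554.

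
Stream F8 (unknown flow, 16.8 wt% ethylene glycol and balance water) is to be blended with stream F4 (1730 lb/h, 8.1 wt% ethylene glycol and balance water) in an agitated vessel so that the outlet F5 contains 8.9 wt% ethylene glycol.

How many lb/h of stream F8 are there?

Let F8 be the unknown flow. Total out = 1730 + F8.
ethylene glycol balance: 140.13 + 0.168·F8 = 0.089·(1730 + F8)
(0.168 − 0.089)·F8 = 0.089×1730 − 140.13 = 13.84
F8 = 13.84 / 0.079 = 175.19 lb/h

175.2 lb/h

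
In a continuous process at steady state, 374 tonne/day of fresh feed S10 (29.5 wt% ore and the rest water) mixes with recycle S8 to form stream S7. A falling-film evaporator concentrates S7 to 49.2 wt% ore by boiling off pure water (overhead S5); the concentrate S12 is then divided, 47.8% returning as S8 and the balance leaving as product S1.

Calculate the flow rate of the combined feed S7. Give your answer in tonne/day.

579.3 tonne/day

Overall ore balance (none leaves overhead): ore in fresh feed = ore in product, i.e. 374×0.295 = (1−0.478)·S12·0.492.
S12 = 110.33/(0.492×0.522) = 429.59 tonne/day.
Recycle S8 = 0.478×429.59 = 205.35 tonne/day.
Combined feed S7 = 374 + 205.35 = 579.35 tonne/day.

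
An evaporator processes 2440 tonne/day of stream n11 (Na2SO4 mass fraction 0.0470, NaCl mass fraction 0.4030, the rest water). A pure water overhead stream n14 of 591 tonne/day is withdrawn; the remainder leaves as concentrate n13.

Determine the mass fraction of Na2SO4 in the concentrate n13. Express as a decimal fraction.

0.0620

Na2SO4 is not removed: 2440×0.047 = 114.68 tonne/day of Na2SO4 enters n13.
Concentrate = 2440 − 591 = 1849 tonne/day.
Mass fraction = 114.68/1849 = 0.0620.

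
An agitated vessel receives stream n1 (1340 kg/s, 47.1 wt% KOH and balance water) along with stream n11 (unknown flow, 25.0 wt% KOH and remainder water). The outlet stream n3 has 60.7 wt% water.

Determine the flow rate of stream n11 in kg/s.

730.9 kg/s

Let n11 be the unknown flow. Total out = 1340 + n11.
water balance: 708.86 + 0.750·n11 = 0.607·(1340 + n11)
(0.750 − 0.607)·n11 = 0.607×1340 − 708.86 = 104.52
n11 = 104.52 / 0.143 = 730.91 kg/s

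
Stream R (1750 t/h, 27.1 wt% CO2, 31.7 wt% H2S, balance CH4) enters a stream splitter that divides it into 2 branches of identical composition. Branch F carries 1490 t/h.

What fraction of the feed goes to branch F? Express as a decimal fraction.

Fraction to F = 1490/1750 = 0.8514.

0.851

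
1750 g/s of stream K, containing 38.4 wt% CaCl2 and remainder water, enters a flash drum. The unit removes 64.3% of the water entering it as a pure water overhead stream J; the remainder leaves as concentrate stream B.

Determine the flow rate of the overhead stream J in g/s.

693.2 g/s

water entering = 1750×0.616 = 1078 g/s; overhead removed = 0.643×1078 = 693.15 g/s.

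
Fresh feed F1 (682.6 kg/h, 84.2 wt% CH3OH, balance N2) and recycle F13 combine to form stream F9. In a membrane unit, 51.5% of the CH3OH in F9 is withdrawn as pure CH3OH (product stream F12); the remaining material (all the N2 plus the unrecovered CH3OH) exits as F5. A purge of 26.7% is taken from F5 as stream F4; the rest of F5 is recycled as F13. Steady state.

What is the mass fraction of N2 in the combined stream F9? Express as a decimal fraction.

N2 enters only via F1 and leaves only via the purge: 682.6×0.158 = 0.267×(N2 in F5), and the membrane unit passes all N2, so N2 in F9 = N2 in F5 = 403.94 kg/h.
CH3OH in F9: m_A = 682.6×0.842 + (1−0.267)·(1−0.515)·m_A, so m_A = 574.75/0.6445 = 891.78 kg/h.
F9 = 891.78 + 403.94 = 1295.7 kg/h.
N2 fraction in F9 = 403.94/1295.7 = 0.3117.

0.3117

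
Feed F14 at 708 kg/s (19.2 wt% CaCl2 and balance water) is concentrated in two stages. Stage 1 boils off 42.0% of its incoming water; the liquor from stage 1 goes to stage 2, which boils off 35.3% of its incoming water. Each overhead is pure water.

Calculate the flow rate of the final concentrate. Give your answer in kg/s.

water in feed = 708×0.808 = 572.06 kg/s.
After stage 1: water left = (1−0.420)×572.06 = 331.8; stream total = 467.73 kg/s.
After stage 2: water left = (1−0.353)×331.8 = 214.67; final concentrate = 350.61 kg/s.

350.6 kg/s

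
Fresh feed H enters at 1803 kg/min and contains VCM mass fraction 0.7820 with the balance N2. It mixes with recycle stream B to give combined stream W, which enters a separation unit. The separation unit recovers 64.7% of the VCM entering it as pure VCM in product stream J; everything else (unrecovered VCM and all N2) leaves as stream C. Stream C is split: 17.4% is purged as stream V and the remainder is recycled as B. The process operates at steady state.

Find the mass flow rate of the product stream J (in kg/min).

VCM in W: m_A = 1803×0.782 + (1−0.174)·(1−0.647)·m_A, so m_A = 1409.9/0.7084 = 1990.3 kg/min.
Product J = 0.647×1990.3 = 1287.7 kg/min.

1288 kg/min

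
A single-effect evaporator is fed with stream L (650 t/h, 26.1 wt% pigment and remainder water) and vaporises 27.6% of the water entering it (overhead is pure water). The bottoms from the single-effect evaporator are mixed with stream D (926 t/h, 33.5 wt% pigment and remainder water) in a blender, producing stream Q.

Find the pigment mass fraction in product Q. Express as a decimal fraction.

Vapour removed = 0.276×0.739×650 = 132.58 t/h; concentrate = 517.42 t/h.
pigment reaching the mixer = 169.65 (from concentrate) + 926×0.335 = 479.86 t/h.
Product flow = 517.42 + 926 = 1443.4 t/h; pigment fraction = 0.332.

0.332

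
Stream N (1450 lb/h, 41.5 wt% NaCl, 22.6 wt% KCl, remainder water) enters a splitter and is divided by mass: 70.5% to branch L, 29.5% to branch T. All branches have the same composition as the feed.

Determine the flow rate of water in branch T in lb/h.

Branch T total = 0.295×1450 = 427.75 lb/h.
water in T = 0.359×427.75 = 153.56 lb/h.

153.6 lb/h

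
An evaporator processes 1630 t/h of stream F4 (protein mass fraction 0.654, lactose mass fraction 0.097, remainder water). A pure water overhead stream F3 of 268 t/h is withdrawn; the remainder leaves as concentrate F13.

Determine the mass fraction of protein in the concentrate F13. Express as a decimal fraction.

0.783

protein is not removed: 1630×0.654 = 1066 t/h of protein enters F13.
Concentrate = 1630 − 268 = 1362 t/h.
Mass fraction = 1066/1362 = 0.783.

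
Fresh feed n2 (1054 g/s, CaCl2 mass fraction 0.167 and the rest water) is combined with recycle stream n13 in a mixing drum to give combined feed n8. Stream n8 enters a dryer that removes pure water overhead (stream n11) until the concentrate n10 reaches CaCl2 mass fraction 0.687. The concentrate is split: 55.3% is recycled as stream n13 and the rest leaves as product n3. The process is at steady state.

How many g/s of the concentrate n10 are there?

Overall CaCl2 balance (none leaves overhead): CaCl2 in fresh feed = CaCl2 in product, i.e. 1054×0.167 = (1−0.553)·n10·0.687.
n10 = 176.02/(0.687×0.447) = 573.18 g/s.

573.2 g/s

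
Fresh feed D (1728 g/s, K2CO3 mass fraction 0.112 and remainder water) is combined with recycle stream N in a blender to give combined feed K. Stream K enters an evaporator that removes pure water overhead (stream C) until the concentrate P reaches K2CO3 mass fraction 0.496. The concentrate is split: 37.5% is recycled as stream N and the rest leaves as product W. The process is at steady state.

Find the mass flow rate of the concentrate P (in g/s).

Overall K2CO3 balance (none leaves overhead): K2CO3 in fresh feed = K2CO3 in product, i.e. 1728×0.112 = (1−0.375)·P·0.496.
P = 193.54/(0.496×0.625) = 624.31 g/s.

624.3 g/s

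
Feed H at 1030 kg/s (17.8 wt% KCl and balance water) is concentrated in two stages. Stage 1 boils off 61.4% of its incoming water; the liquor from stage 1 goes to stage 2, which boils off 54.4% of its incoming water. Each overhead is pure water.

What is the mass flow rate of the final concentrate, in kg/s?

water in feed = 1030×0.822 = 846.66 kg/s.
After stage 1: water left = (1−0.614)×846.66 = 326.81; stream total = 510.15 kg/s.
After stage 2: water left = (1−0.544)×326.81 = 149.03; final concentrate = 332.37 kg/s.

332.4 kg/s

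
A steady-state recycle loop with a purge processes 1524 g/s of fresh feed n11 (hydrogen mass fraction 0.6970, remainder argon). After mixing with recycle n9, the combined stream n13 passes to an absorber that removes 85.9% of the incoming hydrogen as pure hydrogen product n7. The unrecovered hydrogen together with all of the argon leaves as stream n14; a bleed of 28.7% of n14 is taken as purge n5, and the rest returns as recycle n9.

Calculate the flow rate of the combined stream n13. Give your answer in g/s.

2790 g/s

argon enters only via n11 and leaves only via the purge: 1524×0.303 = 0.287×(argon in n14), and the absorber passes all argon, so argon in n13 = argon in n14 = 1609 g/s.
hydrogen in n13: m_A = 1524×0.697 + (1−0.287)·(1−0.859)·m_A, so m_A = 1062.2/0.8995 = 1181 g/s.
n13 = 1181 + 1609 = 2789.9 g/s.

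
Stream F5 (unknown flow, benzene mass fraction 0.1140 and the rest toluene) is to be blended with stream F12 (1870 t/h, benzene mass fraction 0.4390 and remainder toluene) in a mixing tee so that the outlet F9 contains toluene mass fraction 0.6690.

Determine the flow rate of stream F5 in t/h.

930.7 t/h

Let F5 be the unknown flow. Total out = 1870 + F5.
toluene balance: 1049.1 + 0.886·F5 = 0.669·(1870 + F5)
(0.886 − 0.669)·F5 = 0.669×1870 − 1049.1 = 201.96
F5 = 201.96 / 0.217 = 930.69 t/h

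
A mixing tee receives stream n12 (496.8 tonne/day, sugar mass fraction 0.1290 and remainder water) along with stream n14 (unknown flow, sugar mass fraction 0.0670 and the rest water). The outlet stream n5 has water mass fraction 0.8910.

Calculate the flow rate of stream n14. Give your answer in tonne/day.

Let n14 be the unknown flow. Total out = 496.8 + n14.
water balance: 432.71 + 0.933·n14 = 0.891·(496.8 + n14)
(0.933 − 0.891)·n14 = 0.891×496.8 − 432.71 = 9.936
n14 = 9.936 / 0.042 = 236.57 tonne/day

236.6 tonne/day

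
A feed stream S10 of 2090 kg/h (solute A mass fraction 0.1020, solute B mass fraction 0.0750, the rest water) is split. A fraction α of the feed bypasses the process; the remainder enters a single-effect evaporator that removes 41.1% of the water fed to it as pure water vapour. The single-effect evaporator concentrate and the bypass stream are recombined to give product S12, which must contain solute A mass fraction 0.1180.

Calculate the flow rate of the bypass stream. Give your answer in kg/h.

1252 kg/h

All 2090×0.102 = 213.18 kg/h of solute A reaches S12, so S12 = 213.18/0.118 = 1806.6 kg/h and vapour = 283.39 kg/h.
The evaporator receives (1−α)·2090 of feed at 0.823 water and removes 0.411 of that water:
0.411×0.823×(1−α)×2090 = 283.39
(1−α) = 283.39/706.95 = 0.4009;  α = 0.5991.
Bypass flow = 0.5991×2090 = 1252.2 kg/h.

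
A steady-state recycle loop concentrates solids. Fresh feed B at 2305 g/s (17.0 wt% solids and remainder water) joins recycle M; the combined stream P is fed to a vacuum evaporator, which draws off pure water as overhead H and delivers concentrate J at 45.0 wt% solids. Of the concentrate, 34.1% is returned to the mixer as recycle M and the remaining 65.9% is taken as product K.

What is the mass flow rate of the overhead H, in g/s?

Overall solids balance (none leaves overhead): solids in fresh feed = solids in product, i.e. 2305×0.170 = (1−0.341)·J·0.450.
J = 391.85/(0.450×0.659) = 1321.4 g/s.
Recycle M = 0.341×1321.4 = 450.58 g/s.
Combined feed P = 2305 + 450.58 = 2755.6 g/s.
Overhead H = P − J = 2755.6 − 1321.4 = 1434.2 g/s.

1434 g/s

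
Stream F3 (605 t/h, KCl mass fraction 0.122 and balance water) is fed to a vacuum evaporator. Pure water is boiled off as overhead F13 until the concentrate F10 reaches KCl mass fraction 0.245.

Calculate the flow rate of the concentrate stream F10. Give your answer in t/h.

301.3 t/h

KCl is conserved: 605×0.122 = 73.81 t/h all reports to the concentrate.
Concentrate = 73.81/(target fraction) = 301.27 t/h.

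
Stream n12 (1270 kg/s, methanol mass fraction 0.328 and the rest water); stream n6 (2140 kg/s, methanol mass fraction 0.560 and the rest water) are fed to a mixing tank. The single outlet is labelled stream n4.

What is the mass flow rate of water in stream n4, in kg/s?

1795 kg/s

water out = water in = 1270×0.672 + 2140×0.440 = 1795 kg/s.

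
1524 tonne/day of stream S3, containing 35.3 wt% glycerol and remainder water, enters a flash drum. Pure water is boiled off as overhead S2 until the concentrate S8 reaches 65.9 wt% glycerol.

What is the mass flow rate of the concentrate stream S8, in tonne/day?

glycerol is conserved: 1524×0.353 = 537.97 tonne/day all reports to the concentrate.
Concentrate = 537.97/(target fraction) = 816.35 tonne/day.

816.3 tonne/day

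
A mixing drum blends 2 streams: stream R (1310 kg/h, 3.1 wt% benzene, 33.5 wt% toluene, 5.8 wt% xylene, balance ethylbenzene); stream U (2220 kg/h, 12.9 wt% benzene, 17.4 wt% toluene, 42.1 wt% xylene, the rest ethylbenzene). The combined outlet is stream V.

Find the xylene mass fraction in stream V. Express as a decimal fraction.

0.286

Total flow out = 1310 + 2220 = 3530 kg/h.
xylene in = 1310×0.058 + 2220×0.421 = 1010.6 kg/h.
xylene mass fraction in V = 1010.6/3530 = 0.286.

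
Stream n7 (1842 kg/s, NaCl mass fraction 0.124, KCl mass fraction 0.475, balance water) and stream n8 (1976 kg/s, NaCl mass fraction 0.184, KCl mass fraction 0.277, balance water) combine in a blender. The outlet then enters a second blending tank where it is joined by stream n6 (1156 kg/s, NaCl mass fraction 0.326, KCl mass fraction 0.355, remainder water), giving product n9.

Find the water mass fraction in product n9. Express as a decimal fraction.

0.437

Overall, product flow = 4974 kg/s.
water in = 1842×0.401 + 1976×0.539 + 1156×0.319 = 2172.5 kg/s.
water fraction in n9 = 0.437.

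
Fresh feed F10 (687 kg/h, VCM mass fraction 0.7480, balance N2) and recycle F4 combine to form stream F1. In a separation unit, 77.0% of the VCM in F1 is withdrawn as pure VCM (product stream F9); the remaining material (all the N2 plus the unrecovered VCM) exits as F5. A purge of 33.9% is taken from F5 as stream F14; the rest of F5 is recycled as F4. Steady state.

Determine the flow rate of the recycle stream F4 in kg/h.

429.7 kg/h

N2 enters only via F10 and leaves only via the purge: 687×0.252 = 0.339×(N2 in F5), and the separation unit passes all N2, so N2 in F1 = N2 in F5 = 510.69 kg/h.
VCM in F1: m_A = 687×0.748 + (1−0.339)·(1−0.770)·m_A, so m_A = 513.88/0.8480 = 606.01 kg/h.
F5 = (1−0.770)×606.01 + 510.69 = 650.07 kg/h.
Recycle F4 = (1−0.339)×650.07 = 429.7 kg/h.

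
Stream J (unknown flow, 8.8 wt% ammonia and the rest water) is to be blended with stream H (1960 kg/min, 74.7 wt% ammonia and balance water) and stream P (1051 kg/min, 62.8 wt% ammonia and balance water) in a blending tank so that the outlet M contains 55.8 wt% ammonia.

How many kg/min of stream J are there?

Let J be the unknown flow. Total out = 3011 + J.
ammonia balance: 2124.1 + 0.088·J = 0.558·(3011 + J)
(0.088 − 0.558)·J = 0.558×3011 − 2124.1 = -444.01
J = -444.01 / -0.470 = 944.7 kg/min

944.7 kg/min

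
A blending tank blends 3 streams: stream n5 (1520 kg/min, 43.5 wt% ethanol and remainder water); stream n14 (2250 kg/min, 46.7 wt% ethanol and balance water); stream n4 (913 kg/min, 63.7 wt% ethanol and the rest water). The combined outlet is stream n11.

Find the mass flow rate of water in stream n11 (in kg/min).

2389 kg/min

water out = water in = 1520×0.565 + 2250×0.533 + 913×0.363 = 2389.5 kg/min.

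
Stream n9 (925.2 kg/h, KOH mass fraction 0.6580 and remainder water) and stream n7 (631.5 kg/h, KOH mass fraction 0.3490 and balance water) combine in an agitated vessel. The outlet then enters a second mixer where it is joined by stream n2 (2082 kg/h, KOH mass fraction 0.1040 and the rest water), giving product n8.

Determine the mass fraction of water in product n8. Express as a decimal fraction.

0.7126

Overall, product flow = 3638.7 kg/h.
water in = 925.2×0.342 + 631.5×0.651 + 2082×0.896 = 2593 kg/h.
water fraction in n8 = 0.7126.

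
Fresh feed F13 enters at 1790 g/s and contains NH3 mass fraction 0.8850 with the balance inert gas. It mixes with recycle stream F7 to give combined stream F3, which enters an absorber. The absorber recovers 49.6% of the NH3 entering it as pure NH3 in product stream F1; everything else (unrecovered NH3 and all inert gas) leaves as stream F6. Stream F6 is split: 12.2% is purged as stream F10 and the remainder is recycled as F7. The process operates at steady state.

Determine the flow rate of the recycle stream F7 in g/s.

inert gas enters only via F13 and leaves only via the purge: 1790×0.115 = 0.122×(inert gas in F6), and the absorber passes all inert gas, so inert gas in F3 = inert gas in F6 = 1687.3 g/s.
NH3 in F3: m_A = 1790×0.885 + (1−0.122)·(1−0.496)·m_A, so m_A = 1584.2/0.5575 = 2841.6 g/s.
F6 = (1−0.496)×2841.6 + 1687.3 = 3119.5 g/s.
Recycle F7 = (1−0.122)×3119.5 = 2738.9 g/s.

2739 g/s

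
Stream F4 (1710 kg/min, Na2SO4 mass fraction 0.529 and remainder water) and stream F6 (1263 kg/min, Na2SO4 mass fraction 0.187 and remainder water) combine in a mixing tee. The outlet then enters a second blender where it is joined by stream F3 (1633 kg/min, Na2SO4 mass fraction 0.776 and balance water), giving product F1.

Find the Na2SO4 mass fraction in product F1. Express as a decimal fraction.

Overall, product flow = 4606 kg/min.
Na2SO4 in = 1710×0.529 + 1263×0.187 + 1633×0.776 = 2408 kg/min.
Na2SO4 fraction in F1 = 0.523.

0.523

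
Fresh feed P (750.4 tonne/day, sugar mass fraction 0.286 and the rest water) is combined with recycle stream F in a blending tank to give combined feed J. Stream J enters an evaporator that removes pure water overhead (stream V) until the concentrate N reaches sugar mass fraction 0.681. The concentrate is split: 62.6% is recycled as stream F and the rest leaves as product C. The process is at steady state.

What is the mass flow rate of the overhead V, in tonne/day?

Overall sugar balance (none leaves overhead): sugar in fresh feed = sugar in product, i.e. 750.4×0.286 = (1−0.626)·N·0.681.
N = 214.61/(0.681×0.374) = 842.64 tonne/day.
Recycle F = 0.626×842.64 = 527.49 tonne/day.
Combined feed J = 750.4 + 527.49 = 1277.9 tonne/day.
Overhead V = J − N = 1277.9 − 842.64 = 435.25 tonne/day.

435.3 tonne/day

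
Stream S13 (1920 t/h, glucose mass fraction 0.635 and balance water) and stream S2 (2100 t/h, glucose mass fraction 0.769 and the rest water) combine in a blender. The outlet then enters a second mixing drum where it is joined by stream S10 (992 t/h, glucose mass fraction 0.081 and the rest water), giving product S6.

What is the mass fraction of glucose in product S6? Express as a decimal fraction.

Overall, product flow = 5012 t/h.
glucose in = 1920×0.635 + 2100×0.769 + 992×0.081 = 2914.5 t/h.
glucose fraction in S6 = 0.581.

0.581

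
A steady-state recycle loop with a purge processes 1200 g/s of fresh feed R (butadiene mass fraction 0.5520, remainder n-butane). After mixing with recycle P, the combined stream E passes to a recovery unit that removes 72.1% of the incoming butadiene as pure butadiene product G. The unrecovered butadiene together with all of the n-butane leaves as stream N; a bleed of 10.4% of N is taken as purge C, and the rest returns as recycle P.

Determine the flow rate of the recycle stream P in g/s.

4852 g/s

n-butane enters only via R and leaves only via the purge: 1200×0.448 = 0.104×(n-butane in N), and the recovery unit passes all n-butane, so n-butane in E = n-butane in N = 5169.2 g/s.
butadiene in E: m_A = 1200×0.552 + (1−0.104)·(1−0.721)·m_A, so m_A = 662.4/0.7500 = 883.18 g/s.
N = (1−0.721)×883.18 + 5169.2 = 5415.6 g/s.
Recycle P = (1−0.104)×5415.6 = 4852.4 g/s.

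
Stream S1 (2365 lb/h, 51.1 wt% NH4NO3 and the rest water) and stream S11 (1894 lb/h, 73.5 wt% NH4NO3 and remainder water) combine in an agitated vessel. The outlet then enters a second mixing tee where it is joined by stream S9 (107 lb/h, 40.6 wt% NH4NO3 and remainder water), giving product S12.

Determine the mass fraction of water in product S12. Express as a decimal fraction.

Overall, product flow = 4366 lb/h.
water in = 2365×0.489 + 1894×0.265 + 107×0.594 = 1722 lb/h.
water fraction in S12 = 0.394.

0.394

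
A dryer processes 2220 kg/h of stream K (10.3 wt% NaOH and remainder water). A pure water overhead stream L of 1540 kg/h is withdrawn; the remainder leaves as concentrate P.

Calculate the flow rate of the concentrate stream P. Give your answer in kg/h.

680 kg/h

Concentrate = 2220 − 1540 = 680 kg/h.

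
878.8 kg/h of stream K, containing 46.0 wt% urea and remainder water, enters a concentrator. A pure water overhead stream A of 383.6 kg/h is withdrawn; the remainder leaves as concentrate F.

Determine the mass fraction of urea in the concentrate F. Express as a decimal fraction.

urea is not removed: 878.8×0.460 = 404.25 kg/h of urea enters F.
Concentrate = 878.8 − 383.6 = 495.2 kg/h.
Mass fraction = 404.25/495.2 = 0.816.

0.816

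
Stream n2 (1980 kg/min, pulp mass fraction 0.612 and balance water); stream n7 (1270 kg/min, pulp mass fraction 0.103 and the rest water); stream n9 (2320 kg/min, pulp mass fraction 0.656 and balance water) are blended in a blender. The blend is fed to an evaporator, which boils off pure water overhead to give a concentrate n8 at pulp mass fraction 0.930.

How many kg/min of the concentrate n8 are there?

pulp entering = 1980×0.612 + 1270×0.103 + 2320×0.656 = 2864.5 kg/min.
All pulp reports to n8, so n8 = 2864.5/0.930 = 3080.1 kg/min.

3080 kg/min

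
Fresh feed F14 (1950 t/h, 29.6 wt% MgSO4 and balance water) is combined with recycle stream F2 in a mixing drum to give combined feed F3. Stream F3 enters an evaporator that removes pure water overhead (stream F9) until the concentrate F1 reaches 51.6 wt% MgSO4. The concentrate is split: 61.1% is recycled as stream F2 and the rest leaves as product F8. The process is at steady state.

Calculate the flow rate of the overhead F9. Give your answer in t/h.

Overall MgSO4 balance (none leaves overhead): MgSO4 in fresh feed = MgSO4 in product, i.e. 1950×0.296 = (1−0.611)·F1·0.516.
F1 = 577.2/(0.516×0.389) = 2875.6 t/h.
Recycle F2 = 0.611×2875.6 = 1757 t/h.
Combined feed F3 = 1950 + 1757 = 3707 t/h.
Overhead F9 = F3 − F1 = 3707 − 2875.6 = 831.4 t/h.

831.4 t/h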